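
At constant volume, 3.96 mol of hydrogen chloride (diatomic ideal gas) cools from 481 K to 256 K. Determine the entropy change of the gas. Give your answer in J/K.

ΔS = -51.9 J/K

At constant volume, ΔS = nC_V ln(T₂/T₁) with C_V = 5R/2 = 20.79 J mol⁻¹ K⁻¹.
ΔS = 3.96 × 20.79 × ln(256/481) = -51.9 J/K.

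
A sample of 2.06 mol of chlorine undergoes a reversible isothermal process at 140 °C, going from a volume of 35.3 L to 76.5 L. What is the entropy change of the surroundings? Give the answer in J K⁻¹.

ΔS_surr = -13.2 J/K

For an isothermal ideal gas ΔS_gas = nR ln(V₂/V₁) = 2.06 × 8.314 × ln(76.5/35.3) = 13.2 J/K.
The process is reversible, so ΔS_surr = −ΔS_gas = -13.2 J/K and ΔS_universe = 0.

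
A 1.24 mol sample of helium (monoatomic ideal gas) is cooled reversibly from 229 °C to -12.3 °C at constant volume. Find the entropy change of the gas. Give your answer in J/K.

In kelvin: T₁ = 502.15 K, T₂ = 260.85 K. At constant volume, ΔS = nC_V ln(T₂/T₁) with C_V = 3R/2 = 12.47 J mol⁻¹ K⁻¹.
ΔS = 1.24 × 12.47 × ln(260.85/502.15) = -10.1 J/K.

ΔS = -10.1 J/K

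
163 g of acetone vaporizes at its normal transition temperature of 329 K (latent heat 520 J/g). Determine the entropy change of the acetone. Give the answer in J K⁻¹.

Heat absorbed by the substance: Q = mL = 163 × 520 = 84760 J.
At constant T, ΔS = Q_rev/T = 84760 / 329 = 258 J/K.

ΔS = 258 J/K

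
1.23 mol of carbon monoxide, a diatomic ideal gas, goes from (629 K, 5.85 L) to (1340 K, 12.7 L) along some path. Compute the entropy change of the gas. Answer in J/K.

ΔS = 27.3 J/K

Entropy is a state function: ΔS = nC_V ln(T₂/T₁) + nR ln(V₂/V₁), with C_V = 5R/2 = 20.79 J mol⁻¹ K⁻¹ for a diatomic ideal gas.
ΔS = 1.23 × [20.79 × ln(1340/629) + 8.314 × ln(12.7/5.85)] = 27.3 J/K.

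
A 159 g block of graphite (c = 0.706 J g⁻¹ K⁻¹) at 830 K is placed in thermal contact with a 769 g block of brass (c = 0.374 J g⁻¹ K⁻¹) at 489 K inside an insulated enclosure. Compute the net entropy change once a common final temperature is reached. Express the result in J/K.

Energy balance: T_f = (m₁c₁T₁ + m₂c₂T₂)/(m₁c₁ + m₂c₂) = 584.73 K.
ΔS₁ = m₁c₁ ln(T_f/T₁) = 112.254 × ln(584.73/830) = -39.32 J/K.
ΔS₂ = m₂c₂ ln(T_f/T₂) = 287.606 × ln(584.73/489) = 51.42 J/K.
ΔS_total = -39.32 + 51.42 = 12.1 J/K.

ΔS_total = 12.1 J/K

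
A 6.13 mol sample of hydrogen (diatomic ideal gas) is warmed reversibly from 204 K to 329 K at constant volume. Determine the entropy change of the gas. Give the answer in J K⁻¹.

At constant volume, ΔS = nC_V ln(T₂/T₁) with C_V = 5R/2 = 20.79 J mol⁻¹ K⁻¹.
ΔS = 6.13 × 20.79 × ln(329/204) = 60.9 J/K.

ΔS = 60.9 J/K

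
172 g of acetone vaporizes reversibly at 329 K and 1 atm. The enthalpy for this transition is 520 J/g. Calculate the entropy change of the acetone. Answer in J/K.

Heat absorbed by the substance: Q = mL = 172 × 520 = 89440 J.
At constant T, ΔS = Q_rev/T = 89440 / 329 = 272 J/K.

ΔS = 272 J/K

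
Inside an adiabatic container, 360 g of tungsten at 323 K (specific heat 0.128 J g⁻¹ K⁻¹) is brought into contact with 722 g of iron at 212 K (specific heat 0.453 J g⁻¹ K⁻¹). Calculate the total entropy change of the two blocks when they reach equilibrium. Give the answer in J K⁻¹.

ΔS_total = 3.98 J/K

Energy balance: T_f = (m₁c₁T₁ + m₂c₂T₂)/(m₁c₁ + m₂c₂) = 225.71 K.
ΔS₁ = m₁c₁ ln(T_f/T₁) = 46.08 × ln(225.71/323) = -16.516 J/K.
ΔS₂ = m₂c₂ ln(T_f/T₂) = 327.066 × ln(225.71/212) = 20.492 J/K.
ΔS_total = -16.516 + 20.492 = 3.98 J/K.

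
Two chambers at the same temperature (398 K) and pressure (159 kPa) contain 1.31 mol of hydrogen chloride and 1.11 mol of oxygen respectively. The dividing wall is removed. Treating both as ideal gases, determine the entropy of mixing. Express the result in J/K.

ΔS_mix = 13.9 J/K

Mole fractions: x_A = 1.31/2.42 = 0.541, x_B = 0.459.
ΔS_mix = −R(n_A ln x_A + n_B ln x_B) = −8.314 × (1.31 ln 0.541 + 1.11 ln 0.459) = 13.9 J/K.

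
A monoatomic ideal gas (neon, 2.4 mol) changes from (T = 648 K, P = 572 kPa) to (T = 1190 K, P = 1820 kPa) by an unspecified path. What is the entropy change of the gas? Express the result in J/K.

ΔS = 7.23 J/K

ΔS = nC_p ln(T₂/T₁) − nR ln(P₂/P₁), with C_p = 5R/2 = 20.79 J mol⁻¹ K⁻¹ for a monoatomic ideal gas.
ΔS = 2.4 × [20.79 × ln(1190/648) − 8.314 × ln(1820/572)] = 7.23 J/K.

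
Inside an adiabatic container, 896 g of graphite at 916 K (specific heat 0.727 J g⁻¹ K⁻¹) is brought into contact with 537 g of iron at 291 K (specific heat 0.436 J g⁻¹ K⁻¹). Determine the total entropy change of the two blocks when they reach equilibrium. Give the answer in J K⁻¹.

Energy balance: T_f = (m₁c₁T₁ + m₂c₂T₂)/(m₁c₁ + m₂c₂) = 750.75 K.
ΔS₁ = m₁c₁ ln(T_f/T₁) = 651.392 × ln(750.75/916) = -129.6 J/K.
ΔS₂ = m₂c₂ ln(T_f/T₂) = 234.132 × ln(750.75/291) = 221.9 J/K.
ΔS_total = -129.6 + 221.9 = 92.3 J/K.

ΔS_total = 92.3 J/K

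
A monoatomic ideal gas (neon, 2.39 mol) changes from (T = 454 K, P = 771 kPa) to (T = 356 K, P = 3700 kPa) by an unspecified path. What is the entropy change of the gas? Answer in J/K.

ΔS = nC_p ln(T₂/T₁) − nR ln(P₂/P₁), with C_p = 5R/2 = 20.79 J mol⁻¹ K⁻¹ for a monoatomic ideal gas.
ΔS = 2.39 × [20.79 × ln(356/454) − 8.314 × ln(3700/771)] = -43.2 J/K.

ΔS = -43.2 J/K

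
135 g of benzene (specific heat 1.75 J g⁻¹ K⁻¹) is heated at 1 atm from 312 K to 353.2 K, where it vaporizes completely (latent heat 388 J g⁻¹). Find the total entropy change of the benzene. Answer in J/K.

ΔS = 178 J/K

Warming step: ΔS₁ = m c ln(T_tr/T_i) = 135 × 1.75 × ln(353.2/312) = 29.3 J/K.
Phase change: ΔS₂ = +mL/T_tr = 135 × 388 / 353.2 = 148.3 J/K.
ΔS_total = (29.3) + (148.3) = 178 J/K.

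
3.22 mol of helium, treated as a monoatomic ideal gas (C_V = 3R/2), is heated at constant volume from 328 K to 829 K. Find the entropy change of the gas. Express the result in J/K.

ΔS = 37.2 J/K

At constant volume, ΔS = nC_V ln(T₂/T₁) with C_V = 3R/2 = 12.47 J mol⁻¹ K⁻¹.
ΔS = 3.22 × 12.47 × ln(829/328) = 37.2 J/K.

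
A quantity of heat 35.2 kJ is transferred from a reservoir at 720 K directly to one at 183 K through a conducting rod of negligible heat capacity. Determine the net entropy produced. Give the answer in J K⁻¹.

ΔS_hot = −Q/T_H = −35200/720 = -48.89 J/K and ΔS_cold = +Q/T_C = 35200/183 = 192.3 J/K.
ΔS_total = -48.89 + 192.3 = 143 J/K, positive as the second law requires.

ΔS_total = 143 J/K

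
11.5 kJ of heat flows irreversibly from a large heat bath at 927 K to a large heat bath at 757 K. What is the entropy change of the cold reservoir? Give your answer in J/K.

The cold reservoir gains heat Q, so ΔS_cold = +Q/T_C = 11500/757 = 15.2 J/K.

ΔS_cold = 15.2 J/K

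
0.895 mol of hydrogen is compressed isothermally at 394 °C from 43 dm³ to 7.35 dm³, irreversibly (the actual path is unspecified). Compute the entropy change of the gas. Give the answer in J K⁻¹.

ΔS_gas = -13.1 J/K

Entropy is a state function, so ΔS_gas depends only on the end states.
For an isothermal ideal gas ΔS_gas = nR ln(V₂/V₁) = 0.895 × 8.314 × ln(7.35/43) = -13.1 J/K.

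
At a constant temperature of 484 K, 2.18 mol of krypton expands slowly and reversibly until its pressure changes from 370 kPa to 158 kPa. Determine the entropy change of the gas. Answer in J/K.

ΔS_gas = 15.4 J/K

For an isothermal ideal gas ΔS_gas = nR ln(P₁/P₂) = 2.18 × 8.314 × ln(370/158) = 15.4 J/K.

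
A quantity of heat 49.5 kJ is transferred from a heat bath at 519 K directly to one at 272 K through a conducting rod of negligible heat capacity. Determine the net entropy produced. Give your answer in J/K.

ΔS_total = 86.6 J/K

ΔS_hot = −Q/T_H = −49500/519 = -95.38 J/K and ΔS_cold = +Q/T_C = 49500/272 = 182 J/K.
ΔS_total = -95.38 + 182 = 86.6 J/K, positive as the second law requires.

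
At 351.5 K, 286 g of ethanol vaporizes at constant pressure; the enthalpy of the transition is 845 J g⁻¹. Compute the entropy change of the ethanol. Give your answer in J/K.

ΔS = 688 J/K

Heat absorbed by the substance: Q = mL = 286 × 845 = 241670 J.
At constant T, ΔS = Q_rev/T = 241670 / 351.5 = 688 J/K.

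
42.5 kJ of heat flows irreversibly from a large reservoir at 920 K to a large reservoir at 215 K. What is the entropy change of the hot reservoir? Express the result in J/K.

The hot reservoir loses heat Q, so ΔS_hot = −Q/T_H = −42500/920 = -46.2 J/K.

ΔS_hot = -46.2 J/K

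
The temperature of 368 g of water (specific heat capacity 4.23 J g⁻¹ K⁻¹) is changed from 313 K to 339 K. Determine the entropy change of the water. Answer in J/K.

ΔS = ∫dQ_rev/T = m c ln(T₂/T₁) = 368 × 4.23 × ln(339/313) = 124 J/K.

ΔS = 124 J/K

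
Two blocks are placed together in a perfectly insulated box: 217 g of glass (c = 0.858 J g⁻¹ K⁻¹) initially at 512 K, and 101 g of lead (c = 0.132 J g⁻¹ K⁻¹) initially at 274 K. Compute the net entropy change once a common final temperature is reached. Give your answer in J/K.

Energy balance: T_f = (m₁c₁T₁ + m₂c₂T₂)/(m₁c₁ + m₂c₂) = 496.1 K.
ΔS₁ = m₁c₁ ln(T_f/T₁) = 186.186 × ln(496.1/512) = -5.875 J/K.
ΔS₂ = m₂c₂ ln(T_f/T₂) = 13.332 × ln(496.1/274) = 7.914 J/K.
ΔS_total = -5.875 + 7.914 = 2.04 J/K.

ΔS_total = 2.04 J/K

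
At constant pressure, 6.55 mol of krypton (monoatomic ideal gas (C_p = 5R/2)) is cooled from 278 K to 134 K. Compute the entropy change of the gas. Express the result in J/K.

At constant pressure, ΔS = nC_p ln(T₂/T₁) with C_p = 5R/2 = 20.79 J mol⁻¹ K⁻¹.
ΔS = 6.55 × 20.79 × ln(134/278) = -99.4 J/K.

ΔS = -99.4 J/K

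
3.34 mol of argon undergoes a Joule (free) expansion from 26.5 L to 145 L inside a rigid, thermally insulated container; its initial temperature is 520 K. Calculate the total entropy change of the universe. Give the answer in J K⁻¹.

For an ideal gas in free expansion Q = 0 and W = 0, so T is unchanged.
Entropy is a state function; using a reversible isothermal path, ΔS_gas = nR ln(V₂/V₁) = 3.34 × 8.314 × ln(145/26.5) = 47.2 J/K.
The insulated surroundings exchange no heat, so ΔS_surr = 0 and ΔS_universe = ΔS_gas.

ΔS_universe = 47.2 J/K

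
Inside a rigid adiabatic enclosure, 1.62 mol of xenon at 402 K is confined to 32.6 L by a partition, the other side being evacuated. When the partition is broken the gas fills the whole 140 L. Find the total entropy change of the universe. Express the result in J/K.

ΔS_universe = 19.6 J/K

For an ideal gas in free expansion Q = 0 and W = 0, so T is unchanged.
Entropy is a state function; using a reversible isothermal path, ΔS_gas = nR ln(V₂/V₁) = 1.62 × 8.314 × ln(140/32.6) = 19.6 J/K.
The insulated surroundings exchange no heat, so ΔS_surr = 0 and ΔS_universe = ΔS_gas.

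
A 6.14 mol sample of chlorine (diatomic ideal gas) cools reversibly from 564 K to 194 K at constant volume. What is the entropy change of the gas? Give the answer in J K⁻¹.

ΔS = -136 J/K

At constant volume, ΔS = nC_V ln(T₂/T₁) with C_V = 5R/2 = 20.79 J mol⁻¹ K⁻¹.
ΔS = 6.14 × 20.79 × ln(194/564) = -136 J/K.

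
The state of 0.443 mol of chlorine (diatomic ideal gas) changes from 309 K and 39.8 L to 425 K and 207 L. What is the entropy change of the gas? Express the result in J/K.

ΔS = 9.01 J/K

Entropy is a state function: ΔS = nC_V ln(T₂/T₁) + nR ln(V₂/V₁), with C_V = 5R/2 = 20.79 J mol⁻¹ K⁻¹ for a diatomic ideal gas.
ΔS = 0.443 × [20.79 × ln(425/309) + 8.314 × ln(207/39.8)] = 9.01 J/K.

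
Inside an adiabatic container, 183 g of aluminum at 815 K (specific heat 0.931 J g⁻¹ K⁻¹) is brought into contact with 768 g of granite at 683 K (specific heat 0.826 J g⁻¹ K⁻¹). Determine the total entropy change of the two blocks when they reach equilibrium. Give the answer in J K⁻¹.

ΔS_total = 2.17 J/K

Energy balance: T_f = (m₁c₁T₁ + m₂c₂T₂)/(m₁c₁ + m₂c₂) = 710.95 K.
ΔS₁ = m₁c₁ ln(T_f/T₁) = 170.373 × ln(710.95/815) = -23.27 J/K.
ΔS₂ = m₂c₂ ln(T_f/T₂) = 634.368 × ln(710.95/683) = 25.44 J/K.
ΔS_total = -23.27 + 25.44 = 2.17 J/K.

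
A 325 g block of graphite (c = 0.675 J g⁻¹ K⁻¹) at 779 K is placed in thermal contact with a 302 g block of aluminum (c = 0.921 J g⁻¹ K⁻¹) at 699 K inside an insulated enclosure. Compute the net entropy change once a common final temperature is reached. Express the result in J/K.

ΔS_total = 0.723 J/K

Energy balance: T_f = (m₁c₁T₁ + m₂c₂T₂)/(m₁c₁ + m₂c₂) = 734.28 K.
ΔS₁ = m₁c₁ ln(T_f/T₁) = 219.375 × ln(734.28/779) = -12.971 J/K.
ΔS₂ = m₂c₂ ln(T_f/T₂) = 278.142 × ln(734.28/699) = 13.694 J/K.
ΔS_total = -12.971 + 13.694 = 0.723 J/K.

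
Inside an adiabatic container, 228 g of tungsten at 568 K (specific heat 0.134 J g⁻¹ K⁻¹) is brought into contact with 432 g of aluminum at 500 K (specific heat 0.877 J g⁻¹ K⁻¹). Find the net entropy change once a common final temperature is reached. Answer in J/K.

Energy balance: T_f = (m₁c₁T₁ + m₂c₂T₂)/(m₁c₁ + m₂c₂) = 505.07 K.
ΔS₁ = m₁c₁ ln(T_f/T₁) = 30.552 × ln(505.07/568) = -3.5873 J/K.
ΔS₂ = m₂c₂ ln(T_f/T₂) = 378.864 × ln(505.07/500) = 3.8256 J/K.
ΔS_total = -3.5873 + 3.8256 = 0.238 J/K.

ΔS_total = 0.238 J/K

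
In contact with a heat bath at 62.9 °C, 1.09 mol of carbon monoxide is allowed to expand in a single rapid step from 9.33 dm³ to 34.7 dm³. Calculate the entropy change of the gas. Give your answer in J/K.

ΔS_gas = 11.9 J/K

Entropy is a state function, so ΔS_gas depends only on the end states.
For an isothermal ideal gas ΔS_gas = nR ln(V₂/V₁) = 1.09 × 8.314 × ln(34.7/9.33) = 11.9 J/K.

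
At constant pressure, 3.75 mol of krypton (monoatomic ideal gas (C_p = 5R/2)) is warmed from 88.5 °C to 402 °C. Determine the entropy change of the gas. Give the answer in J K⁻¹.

In kelvin: T₁ = 361.65 K, T₂ = 675.15 K. At constant pressure, ΔS = nC_p ln(T₂/T₁) with C_p = 5R/2 = 20.79 J mol⁻¹ K⁻¹.
ΔS = 3.75 × 20.79 × ln(675.15/361.65) = 48.7 J/K.

ΔS = 48.7 J/K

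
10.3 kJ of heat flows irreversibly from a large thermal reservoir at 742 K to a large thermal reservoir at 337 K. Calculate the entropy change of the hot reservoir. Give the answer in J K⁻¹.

ΔS_hot = -13.9 J/K

The hot reservoir loses heat Q, so ΔS_hot = −Q/T_H = −10300/742 = -13.9 J/K.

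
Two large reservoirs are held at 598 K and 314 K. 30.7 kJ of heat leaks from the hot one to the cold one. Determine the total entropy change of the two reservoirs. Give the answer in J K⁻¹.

ΔS_total = 46.4 J/K

ΔS_hot = −Q/T_H = −30700/598 = -51.34 J/K and ΔS_cold = +Q/T_C = 30700/314 = 97.77 J/K.
ΔS_total = -51.34 + 97.77 = 46.4 J/K, positive as the second law requires.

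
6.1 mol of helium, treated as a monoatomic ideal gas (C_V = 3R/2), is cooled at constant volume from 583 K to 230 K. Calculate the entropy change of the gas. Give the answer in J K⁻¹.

ΔS = -70.8 J/K

At constant volume, ΔS = nC_V ln(T₂/T₁) with C_V = 3R/2 = 12.47 J mol⁻¹ K⁻¹.
ΔS = 6.1 × 12.47 × ln(230/583) = -70.8 J/K.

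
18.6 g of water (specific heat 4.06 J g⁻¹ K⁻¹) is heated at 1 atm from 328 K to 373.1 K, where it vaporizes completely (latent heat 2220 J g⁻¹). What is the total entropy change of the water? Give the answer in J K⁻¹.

ΔS = 120 J/K

Warming step: ΔS₁ = m c ln(T_tr/T_i) = 18.6 × 4.06 × ln(373.1/328) = 9.729 J/K.
Phase change: ΔS₂ = +mL/T_tr = 18.6 × 2220 / 373.1 = 110.7 J/K.
ΔS_total = (9.729) + (110.7) = 120 J/K.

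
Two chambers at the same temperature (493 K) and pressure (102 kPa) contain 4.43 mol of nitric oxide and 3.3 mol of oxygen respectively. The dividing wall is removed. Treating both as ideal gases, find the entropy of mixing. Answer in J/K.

ΔS_mix = 43.9 J/K

Mole fractions: x_A = 4.43/7.73 = 0.573, x_B = 0.427.
ΔS_mix = −R(n_A ln x_A + n_B ln x_B) = −8.314 × (4.43 ln 0.573 + 3.3 ln 0.427) = 43.9 J/K.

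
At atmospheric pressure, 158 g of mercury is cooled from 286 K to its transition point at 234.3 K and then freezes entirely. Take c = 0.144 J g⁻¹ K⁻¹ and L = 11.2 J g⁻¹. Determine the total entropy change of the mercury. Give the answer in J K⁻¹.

ΔS = -12.1 J/K

Cooling step: ΔS₁ = m c ln(T_tr/T_i) = 158 × 0.144 × ln(234.3/286) = -4.537 J/K.
Phase change: ΔS₂ = −mL/T_tr = −158 × 11.2 / 234.3 = -7.553 J/K.
ΔS_total = (-4.537) + (-7.553) = -12.1 J/K.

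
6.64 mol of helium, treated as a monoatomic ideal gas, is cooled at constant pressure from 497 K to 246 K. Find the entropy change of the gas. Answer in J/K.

At constant pressure, ΔS = nC_p ln(T₂/T₁) with C_p = 5R/2 = 20.79 J mol⁻¹ K⁻¹.
ΔS = 6.64 × 20.79 × ln(246/497) = -97.1 J/K.

ΔS = -97.1 J/K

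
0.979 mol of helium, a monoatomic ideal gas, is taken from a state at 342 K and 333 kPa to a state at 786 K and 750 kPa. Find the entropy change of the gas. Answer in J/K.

ΔS = nC_p ln(T₂/T₁) − nR ln(P₂/P₁), with C_p = 5R/2 = 20.79 J mol⁻¹ K⁻¹ for a monoatomic ideal gas.
ΔS = 0.979 × [20.79 × ln(786/342) − 8.314 × ln(750/333)] = 10.3 J/K.

ΔS = 10.3 J/K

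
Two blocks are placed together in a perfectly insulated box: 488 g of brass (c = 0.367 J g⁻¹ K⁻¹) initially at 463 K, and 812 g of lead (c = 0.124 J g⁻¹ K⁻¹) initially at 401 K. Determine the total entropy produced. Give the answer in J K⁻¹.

Energy balance: T_f = (m₁c₁T₁ + m₂c₂T₂)/(m₁c₁ + m₂c₂) = 440.69 K.
ΔS₁ = m₁c₁ ln(T_f/T₁) = 179.096 × ln(440.69/463) = -8.8457 J/K.
ΔS₂ = m₂c₂ ln(T_f/T₂) = 100.688 × ln(440.69/401) = 9.5024 J/K.
ΔS_total = -8.8457 + 9.5024 = 0.657 J/K.

ΔS_total = 0.657 J/K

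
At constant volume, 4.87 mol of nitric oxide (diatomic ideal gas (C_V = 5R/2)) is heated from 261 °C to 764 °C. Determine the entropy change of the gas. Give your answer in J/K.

ΔS = 67.2 J/K

In kelvin: T₁ = 534.15 K, T₂ = 1037.15 K. At constant volume, ΔS = nC_V ln(T₂/T₁) with C_V = 5R/2 = 20.79 J mol⁻¹ K⁻¹.
ΔS = 4.87 × 20.79 × ln(1037.15/534.15) = 67.2 J/K.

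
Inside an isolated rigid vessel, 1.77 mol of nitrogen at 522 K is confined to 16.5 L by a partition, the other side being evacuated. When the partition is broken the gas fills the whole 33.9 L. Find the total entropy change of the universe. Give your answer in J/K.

No heat is exchanged and no work is done, so the ideal-gas temperature stays constant.
Entropy is a state function; using a reversible isothermal path, ΔS_gas = nR ln(V₂/V₁) = 1.77 × 8.314 × ln(33.9/16.5) = 10.6 J/K.
The insulated surroundings exchange no heat, so ΔS_surr = 0 and ΔS_universe = ΔS_gas.

ΔS_universe = 10.6 J/K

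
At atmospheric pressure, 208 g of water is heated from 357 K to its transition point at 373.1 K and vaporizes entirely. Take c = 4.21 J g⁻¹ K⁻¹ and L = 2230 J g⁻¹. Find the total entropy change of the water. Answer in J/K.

ΔS = 1280 J/K

Warming step: ΔS₁ = m c ln(T_tr/T_i) = 208 × 4.21 × ln(373.1/357) = 38.63 J/K.
Phase change: ΔS₂ = +mL/T_tr = 208 × 2230 / 373.1 = 1243 J/K.
ΔS_total = (38.63) + (1243) = 1280 J/K.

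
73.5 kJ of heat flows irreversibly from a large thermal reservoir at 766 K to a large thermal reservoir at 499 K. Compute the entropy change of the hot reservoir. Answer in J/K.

The hot reservoir loses heat Q, so ΔS_hot = −Q/T_H = −73500/766 = -96 J/K.

ΔS_hot = -96 J/K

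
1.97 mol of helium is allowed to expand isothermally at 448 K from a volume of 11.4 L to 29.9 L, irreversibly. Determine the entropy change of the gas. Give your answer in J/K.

ΔS_gas = 15.8 J/K

Entropy is a state function, so ΔS_gas depends only on the end states.
For an isothermal ideal gas ΔS_gas = nR ln(V₂/V₁) = 1.97 × 8.314 × ln(29.9/11.4) = 15.8 J/K.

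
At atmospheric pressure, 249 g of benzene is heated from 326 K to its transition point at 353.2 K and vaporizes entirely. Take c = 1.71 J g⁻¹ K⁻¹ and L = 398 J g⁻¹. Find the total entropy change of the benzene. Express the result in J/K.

Warming step: ΔS₁ = m c ln(T_tr/T_i) = 249 × 1.71 × ln(353.2/326) = 34.12 J/K.
Phase change: ΔS₂ = +mL/T_tr = 249 × 398 / 353.2 = 280.6 J/K.
ΔS_total = (34.12) + (280.6) = 315 J/K.

ΔS = 315 J/K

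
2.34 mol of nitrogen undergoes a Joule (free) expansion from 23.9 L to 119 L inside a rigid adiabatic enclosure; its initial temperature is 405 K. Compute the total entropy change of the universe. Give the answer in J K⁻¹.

No heat is exchanged and no work is done, so the ideal-gas temperature stays constant.
Entropy is a state function; using a reversible isothermal path, ΔS_gas = nR ln(V₂/V₁) = 2.34 × 8.314 × ln(119/23.9) = 31.2 J/K.
The insulated surroundings exchange no heat, so ΔS_surr = 0 and ΔS_universe = ΔS_gas.

ΔS_universe = 31.2 J/K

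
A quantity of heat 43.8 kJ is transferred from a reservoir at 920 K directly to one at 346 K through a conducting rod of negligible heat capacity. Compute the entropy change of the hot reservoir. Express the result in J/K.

The hot reservoir loses heat Q, so ΔS_hot = −Q/T_H = −43800/920 = -47.6 J/K.

ΔS_hot = -47.6 J/K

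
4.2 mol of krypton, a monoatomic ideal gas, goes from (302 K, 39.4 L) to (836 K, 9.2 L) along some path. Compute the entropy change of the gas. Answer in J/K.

ΔS = 2.54 J/K

Entropy is a state function: ΔS = nC_V ln(T₂/T₁) + nR ln(V₂/V₁), with C_V = 3R/2 = 12.47 J mol⁻¹ K⁻¹ for a monoatomic ideal gas.
ΔS = 4.2 × [12.47 × ln(836/302) + 8.314 × ln(9.2/39.4)] = 2.54 J/K.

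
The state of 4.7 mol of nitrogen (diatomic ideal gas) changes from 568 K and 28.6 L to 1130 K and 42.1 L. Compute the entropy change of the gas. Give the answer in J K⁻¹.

Entropy is a state function: ΔS = nC_V ln(T₂/T₁) + nR ln(V₂/V₁), with C_V = 5R/2 = 20.79 J mol⁻¹ K⁻¹ for a diatomic ideal gas.
ΔS = 4.7 × [20.79 × ln(1130/568) + 8.314 × ln(42.1/28.6)] = 82.3 J/K.

ΔS = 82.3 J/K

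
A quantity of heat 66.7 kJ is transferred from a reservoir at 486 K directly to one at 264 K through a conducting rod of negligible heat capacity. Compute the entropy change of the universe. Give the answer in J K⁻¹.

ΔS_hot = −Q/T_H = −66700/486 = -137.24 J/K and ΔS_cold = +Q/T_C = 66700/264 = 252.65 J/K.
ΔS_total = -137.24 + 252.65 = 115 J/K, positive as the second law requires.

ΔS_total = 115 J/K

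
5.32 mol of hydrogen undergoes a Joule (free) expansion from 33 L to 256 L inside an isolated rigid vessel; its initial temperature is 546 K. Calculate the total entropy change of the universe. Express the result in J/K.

For an ideal gas in free expansion Q = 0 and W = 0, so T is unchanged.
Entropy is a state function; using a reversible isothermal path, ΔS_gas = nR ln(V₂/V₁) = 5.32 × 8.314 × ln(256/33) = 90.6 J/K.
The insulated surroundings exchange no heat, so ΔS_surr = 0 and ΔS_universe = ΔS_gas.

ΔS_universe = 90.6 J/K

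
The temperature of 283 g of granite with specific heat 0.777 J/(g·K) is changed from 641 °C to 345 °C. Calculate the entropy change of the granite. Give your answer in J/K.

ΔS = -86 J/K

In kelvin: T₁ = 914.15 K, T₂ = 618.15 K. ΔS = ∫dQ_rev/T = m c ln(T₂/T₁) = 283 × 0.777 × ln(618.15/914.15) = -86 J/K.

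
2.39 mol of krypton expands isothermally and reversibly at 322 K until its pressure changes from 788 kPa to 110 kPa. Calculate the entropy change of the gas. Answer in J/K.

ΔS_gas = 39.1 J/K

For an isothermal ideal gas ΔS_gas = nR ln(P₁/P₂) = 2.39 × 8.314 × ln(788/110) = 39.1 J/K.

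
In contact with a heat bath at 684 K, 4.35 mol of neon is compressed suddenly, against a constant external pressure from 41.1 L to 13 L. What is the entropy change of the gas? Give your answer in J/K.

ΔS_gas = -41.6 J/K

Entropy is a state function, so ΔS_gas depends only on the end states.
For an isothermal ideal gas ΔS_gas = nR ln(V₂/V₁) = 4.35 × 8.314 × ln(13/41.1) = -41.6 J/K.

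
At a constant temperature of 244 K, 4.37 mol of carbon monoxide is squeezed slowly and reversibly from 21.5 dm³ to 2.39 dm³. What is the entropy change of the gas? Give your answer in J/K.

ΔS_gas = -79.8 J/K

For an isothermal ideal gas ΔS_gas = nR ln(V₂/V₁) = 4.37 × 8.314 × ln(2.39/21.5) = -79.8 J/K.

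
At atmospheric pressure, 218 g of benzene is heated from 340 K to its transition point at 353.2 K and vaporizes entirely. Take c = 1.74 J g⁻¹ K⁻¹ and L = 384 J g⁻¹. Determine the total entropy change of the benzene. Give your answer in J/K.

ΔS = 251 J/K

Warming step: ΔS₁ = m c ln(T_tr/T_i) = 218 × 1.74 × ln(353.2/340) = 14.45 J/K.
Phase change: ΔS₂ = +mL/T_tr = 218 × 384 / 353.2 = 237 J/K.
ΔS_total = (14.45) + (237) = 251 J/K.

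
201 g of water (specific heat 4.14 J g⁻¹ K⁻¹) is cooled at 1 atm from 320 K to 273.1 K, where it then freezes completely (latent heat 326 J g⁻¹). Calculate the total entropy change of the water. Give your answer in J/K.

ΔS = -372 J/K

Cooling step: ΔS₁ = m c ln(T_tr/T_i) = 201 × 4.14 × ln(273.1/320) = -131.9 J/K.
Phase change: ΔS₂ = −mL/T_tr = −201 × 326 / 273.1 = -239.9 J/K.
ΔS_total = (-131.9) + (-239.9) = -372 J/K.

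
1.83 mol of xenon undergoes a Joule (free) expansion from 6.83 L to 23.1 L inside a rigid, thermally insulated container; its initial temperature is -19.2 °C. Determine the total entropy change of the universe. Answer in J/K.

ΔS_universe = 18.5 J/K

No heat is exchanged and no work is done, so the ideal-gas temperature stays constant.
Entropy is a state function; using a reversible isothermal path, ΔS_gas = nR ln(V₂/V₁) = 1.83 × 8.314 × ln(23.1/6.83) = 18.5 J/K.
The insulated surroundings exchange no heat, so ΔS_surr = 0 and ΔS_universe = ΔS_gas.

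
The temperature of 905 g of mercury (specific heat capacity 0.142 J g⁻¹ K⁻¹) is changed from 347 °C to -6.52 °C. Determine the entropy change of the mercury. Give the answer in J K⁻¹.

In kelvin: T₁ = 620.15 K, T₂ = 266.63 K. ΔS = ∫dQ_rev/T = m c ln(T₂/T₁) = 905 × 0.142 × ln(266.63/620.15) = -108 J/K.

ΔS = -108 J/K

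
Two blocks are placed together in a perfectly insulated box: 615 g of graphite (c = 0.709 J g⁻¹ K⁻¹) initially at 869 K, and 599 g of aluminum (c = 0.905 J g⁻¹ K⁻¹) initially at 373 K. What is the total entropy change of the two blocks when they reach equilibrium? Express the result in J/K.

Energy balance: T_f = (m₁c₁T₁ + m₂c₂T₂)/(m₁c₁ + m₂c₂) = 594.11 K.
ΔS₁ = m₁c₁ ln(T_f/T₁) = 436.035 × ln(594.11/869) = -165.8 J/K.
ΔS₂ = m₂c₂ ln(T_f/T₂) = 542.095 × ln(594.11/373) = 252.3 J/K.
ΔS_total = -165.8 + 252.3 = 86.5 J/K.

ΔS_total = 86.5 J/K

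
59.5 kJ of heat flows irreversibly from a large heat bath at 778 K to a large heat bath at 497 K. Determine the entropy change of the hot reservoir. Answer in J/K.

The hot reservoir loses heat Q, so ΔS_hot = −Q/T_H = −59500/778 = -76.5 J/K.

ΔS_hot = -76.5 J/K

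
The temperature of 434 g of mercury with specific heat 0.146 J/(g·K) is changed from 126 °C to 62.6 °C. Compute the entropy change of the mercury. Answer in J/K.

In kelvin: T₁ = 399.15 K, T₂ = 335.75 K. ΔS = ∫dQ_rev/T = m c ln(T₂/T₁) = 434 × 0.146 × ln(335.75/399.15) = -11 J/K.

ΔS = -11 J/K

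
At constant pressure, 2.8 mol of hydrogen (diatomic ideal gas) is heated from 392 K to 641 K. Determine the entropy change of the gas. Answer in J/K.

At constant pressure, ΔS = nC_p ln(T₂/T₁) with C_p = 7R/2 = 29.1 J mol⁻¹ K⁻¹.
ΔS = 2.8 × 29.1 × ln(641/392) = 40.1 J/K.

ΔS = 40.1 J/K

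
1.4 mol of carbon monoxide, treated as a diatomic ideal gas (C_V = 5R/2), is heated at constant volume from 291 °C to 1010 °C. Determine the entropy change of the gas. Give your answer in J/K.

ΔS = 23.9 J/K

In kelvin: T₁ = 564.15 K, T₂ = 1283.15 K. At constant volume, ΔS = nC_V ln(T₂/T₁) with C_V = 5R/2 = 20.79 J mol⁻¹ K⁻¹.
ΔS = 1.4 × 20.79 × ln(1283.15/564.15) = 23.9 J/K.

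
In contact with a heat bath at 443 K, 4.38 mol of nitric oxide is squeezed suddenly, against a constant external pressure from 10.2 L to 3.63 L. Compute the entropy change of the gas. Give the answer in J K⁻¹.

ΔS_gas = -37.6 J/K

Entropy is a state function, so ΔS_gas depends only on the end states.
For an isothermal ideal gas ΔS_gas = nR ln(V₂/V₁) = 4.38 × 8.314 × ln(3.63/10.2) = -37.6 J/K.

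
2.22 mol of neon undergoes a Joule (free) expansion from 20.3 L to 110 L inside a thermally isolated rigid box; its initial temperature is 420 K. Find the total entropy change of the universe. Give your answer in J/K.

No heat is exchanged and no work is done, so the ideal-gas temperature stays constant.
Entropy is a state function; using a reversible isothermal path, ΔS_gas = nR ln(V₂/V₁) = 2.22 × 8.314 × ln(110/20.3) = 31.2 J/K.
The insulated surroundings exchange no heat, so ΔS_surr = 0 and ΔS_universe = ΔS_gas.

ΔS_universe = 31.2 J/K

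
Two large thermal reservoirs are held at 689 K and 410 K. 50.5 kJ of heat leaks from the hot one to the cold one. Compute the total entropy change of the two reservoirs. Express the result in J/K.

ΔS_hot = −Q/T_H = −50500/689 = -73.29 J/K and ΔS_cold = +Q/T_C = 50500/410 = 123.2 J/K.
ΔS_total = -73.29 + 123.2 = 49.9 J/K, positive as the second law requires.

ΔS_total = 49.9 J/K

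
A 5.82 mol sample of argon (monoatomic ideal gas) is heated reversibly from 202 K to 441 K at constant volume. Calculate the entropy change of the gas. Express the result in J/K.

At constant volume, ΔS = nC_V ln(T₂/T₁) with C_V = 3R/2 = 12.47 J mol⁻¹ K⁻¹.
ΔS = 5.82 × 12.47 × ln(441/202) = 56.7 J/K.

ΔS = 56.7 J/K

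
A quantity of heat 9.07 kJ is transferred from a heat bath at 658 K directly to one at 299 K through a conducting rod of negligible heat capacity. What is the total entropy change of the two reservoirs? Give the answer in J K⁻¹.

ΔS_hot = −Q/T_H = −9070/658 = -13.7842 J/K and ΔS_cold = +Q/T_C = 9070/299 = 30.3344 J/K.
ΔS_total = -13.7842 + 30.3344 = 16.6 J/K, positive as the second law requires.

ΔS_total = 16.6 J/K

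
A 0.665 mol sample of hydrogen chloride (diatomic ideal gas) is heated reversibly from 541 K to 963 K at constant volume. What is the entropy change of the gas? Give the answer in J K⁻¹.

ΔS = 7.97 J/K

At constant volume, ΔS = nC_V ln(T₂/T₁) with C_V = 5R/2 = 20.79 J mol⁻¹ K⁻¹.
ΔS = 0.665 × 20.79 × ln(963/541) = 7.97 J/K.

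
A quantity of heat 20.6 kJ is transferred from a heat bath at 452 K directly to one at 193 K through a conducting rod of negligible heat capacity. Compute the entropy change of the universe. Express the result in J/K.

ΔS_hot = −Q/T_H = −20600/452 = -45.575 J/K and ΔS_cold = +Q/T_C = 20600/193 = 106.74 J/K.
ΔS_total = -45.575 + 106.74 = 61.2 J/K, positive as the second law requires.

ΔS_total = 61.2 J/K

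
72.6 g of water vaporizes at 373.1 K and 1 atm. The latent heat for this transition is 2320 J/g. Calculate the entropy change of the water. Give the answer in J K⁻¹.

ΔS = 451 J/K

Heat absorbed by the substance: Q = mL = 72.6 × 2320 = 168432 J.
At constant T, ΔS = Q_rev/T = 168432 / 373.1 = 451 J/K.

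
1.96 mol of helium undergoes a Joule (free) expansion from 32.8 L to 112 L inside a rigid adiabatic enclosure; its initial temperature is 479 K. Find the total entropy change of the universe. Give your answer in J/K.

No heat is exchanged and no work is done, so the ideal-gas temperature stays constant.
Entropy is a state function; using a reversible isothermal path, ΔS_gas = nR ln(V₂/V₁) = 1.96 × 8.314 × ln(112/32.8) = 20 J/K.
The insulated surroundings exchange no heat, so ΔS_surr = 0 and ΔS_universe = ΔS_gas.

ΔS_universe = 20 J/K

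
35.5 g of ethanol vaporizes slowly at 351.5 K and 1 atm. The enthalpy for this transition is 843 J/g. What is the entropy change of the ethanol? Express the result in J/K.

Heat absorbed by the substance: Q = mL = 35.5 × 843 = 29926.5 J.
At constant T, ΔS = Q_rev/T = 29926.5 / 351.5 = 85.1 J/K.

ΔS = 85.1 J/K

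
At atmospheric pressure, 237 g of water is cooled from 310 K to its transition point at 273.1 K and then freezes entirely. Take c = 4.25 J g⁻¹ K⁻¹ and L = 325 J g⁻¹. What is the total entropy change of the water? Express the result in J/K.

ΔS = -410 J/K

Cooling step: ΔS₁ = m c ln(T_tr/T_i) = 237 × 4.25 × ln(273.1/310) = -127.7 J/K.
Phase change: ΔS₂ = −mL/T_tr = −237 × 325 / 273.1 = -282 J/K.
ΔS_total = (-127.7) + (-282) = -410 J/K.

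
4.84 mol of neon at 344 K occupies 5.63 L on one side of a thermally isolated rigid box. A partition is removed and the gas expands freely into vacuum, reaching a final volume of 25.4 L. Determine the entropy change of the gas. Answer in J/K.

ΔS_gas = 60.6 J/K

No heat is exchanged and no work is done, so the ideal-gas temperature stays constant.
Entropy is a state function; using a reversible isothermal path, ΔS_gas = nR ln(V₂/V₁) = 4.84 × 8.314 × ln(25.4/5.63) = 60.6 J/K.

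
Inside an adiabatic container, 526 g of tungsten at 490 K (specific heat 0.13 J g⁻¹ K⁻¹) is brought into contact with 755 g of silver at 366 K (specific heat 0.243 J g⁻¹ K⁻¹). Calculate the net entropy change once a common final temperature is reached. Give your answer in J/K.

Energy balance: T_f = (m₁c₁T₁ + m₂c₂T₂)/(m₁c₁ + m₂c₂) = 399.67 K.
ΔS₁ = m₁c₁ ln(T_f/T₁) = 68.38 × ln(399.67/490) = -13.934 J/K.
ΔS₂ = m₂c₂ ln(T_f/T₂) = 183.465 × ln(399.67/366) = 16.145 J/K.
ΔS_total = -13.934 + 16.145 = 2.21 J/K.

ΔS_total = 2.21 J/K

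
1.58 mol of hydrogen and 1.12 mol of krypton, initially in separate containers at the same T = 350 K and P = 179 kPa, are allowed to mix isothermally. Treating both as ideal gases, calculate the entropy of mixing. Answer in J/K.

ΔS_mix = 15.2 J/K

Mole fractions: x_A = 1.58/2.7 = 0.585, x_B = 0.415.
ΔS_mix = −R(n_A ln x_A + n_B ln x_B) = −8.314 × (1.58 ln 0.585 + 1.12 ln 0.415) = 15.2 J/K.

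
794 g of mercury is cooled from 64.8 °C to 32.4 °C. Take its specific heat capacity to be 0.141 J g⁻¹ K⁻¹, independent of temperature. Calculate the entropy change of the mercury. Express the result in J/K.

ΔS = -11.3 J/K

In kelvin: T₁ = 337.95 K, T₂ = 305.55 K. ΔS = ∫dQ_rev/T = m c ln(T₂/T₁) = 794 × 0.141 × ln(305.55/337.95) = -11.3 J/K.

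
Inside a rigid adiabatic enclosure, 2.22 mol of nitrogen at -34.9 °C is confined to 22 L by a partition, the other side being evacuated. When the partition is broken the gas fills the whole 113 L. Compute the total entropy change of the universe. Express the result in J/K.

ΔS_universe = 30.2 J/K

For an ideal gas in free expansion Q = 0 and W = 0, so T is unchanged.
Entropy is a state function; using a reversible isothermal path, ΔS_gas = nR ln(V₂/V₁) = 2.22 × 8.314 × ln(113/22) = 30.2 J/K.
The insulated surroundings exchange no heat, so ΔS_surr = 0 and ΔS_universe = ΔS_gas.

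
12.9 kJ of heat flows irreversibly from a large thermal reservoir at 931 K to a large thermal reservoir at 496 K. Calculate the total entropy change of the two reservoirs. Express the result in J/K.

ΔS_hot = −Q/T_H = −12900/931 = -13.86 J/K and ΔS_cold = +Q/T_C = 12900/496 = 26.01 J/K.
ΔS_total = -13.86 + 26.01 = 12.2 J/K, positive as the second law requires.

ΔS_total = 12.2 J/K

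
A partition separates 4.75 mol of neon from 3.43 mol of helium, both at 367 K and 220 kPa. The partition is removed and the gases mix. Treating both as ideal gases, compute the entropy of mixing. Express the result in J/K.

Mole fractions: x_A = 4.75/8.18 = 0.581, x_B = 0.419.
ΔS_mix = −R(n_A ln x_A + n_B ln x_B) = −8.314 × (4.75 ln 0.581 + 3.43 ln 0.419) = 46.3 J/K.

ΔS_mix = 46.3 J/K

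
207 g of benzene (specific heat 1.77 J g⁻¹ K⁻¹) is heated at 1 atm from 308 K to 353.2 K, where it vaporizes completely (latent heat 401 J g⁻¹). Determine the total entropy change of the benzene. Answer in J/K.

ΔS = 285 J/K

Warming step: ΔS₁ = m c ln(T_tr/T_i) = 207 × 1.77 × ln(353.2/308) = 50.17 J/K.
Phase change: ΔS₂ = +mL/T_tr = 207 × 401 / 353.2 = 235 J/K.
ΔS_total = (50.17) + (235) = 285 J/K.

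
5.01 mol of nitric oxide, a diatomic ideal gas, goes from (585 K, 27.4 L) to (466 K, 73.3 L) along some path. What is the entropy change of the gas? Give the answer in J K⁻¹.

Entropy is a state function: ΔS = nC_V ln(T₂/T₁) + nR ln(V₂/V₁), with C_V = 5R/2 = 20.79 J mol⁻¹ K⁻¹ for a diatomic ideal gas.
ΔS = 5.01 × [20.79 × ln(466/585) + 8.314 × ln(73.3/27.4)] = 17.3 J/K.

ΔS = 17.3 J/K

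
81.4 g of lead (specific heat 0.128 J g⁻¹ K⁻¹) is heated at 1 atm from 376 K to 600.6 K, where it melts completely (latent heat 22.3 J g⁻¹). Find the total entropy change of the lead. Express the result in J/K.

Warming step: ΔS₁ = m c ln(T_tr/T_i) = 81.4 × 0.128 × ln(600.6/376) = 4.88 J/K.
Phase change: ΔS₂ = +mL/T_tr = 81.4 × 22.3 / 600.6 = 3.022 J/K.
ΔS_total = (4.88) + (3.022) = 7.9 J/K.

ΔS = 7.9 J/K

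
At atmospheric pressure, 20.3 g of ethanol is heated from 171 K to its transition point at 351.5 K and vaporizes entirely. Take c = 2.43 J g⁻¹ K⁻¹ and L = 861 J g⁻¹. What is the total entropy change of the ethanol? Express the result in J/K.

Warming step: ΔS₁ = m c ln(T_tr/T_i) = 20.3 × 2.43 × ln(351.5/171) = 35.54 J/K.
Phase change: ΔS₂ = +mL/T_tr = 20.3 × 861 / 351.5 = 49.72 J/K.
ΔS_total = (35.54) + (49.72) = 85.3 J/K.

ΔS = 85.3 J/K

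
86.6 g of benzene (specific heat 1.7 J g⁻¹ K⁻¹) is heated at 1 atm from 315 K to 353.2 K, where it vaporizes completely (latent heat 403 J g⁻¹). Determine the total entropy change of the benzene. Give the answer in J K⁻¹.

ΔS = 116 J/K

Warming step: ΔS₁ = m c ln(T_tr/T_i) = 86.6 × 1.7 × ln(353.2/315) = 16.85 J/K.
Phase change: ΔS₂ = +mL/T_tr = 86.6 × 403 / 353.2 = 98.81 J/K.
ΔS_total = (16.85) + (98.81) = 116 J/K.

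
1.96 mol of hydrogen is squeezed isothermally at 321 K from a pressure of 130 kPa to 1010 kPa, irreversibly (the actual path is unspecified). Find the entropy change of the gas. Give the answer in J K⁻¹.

ΔS_gas = -33.4 J/K

Entropy is a state function, so ΔS_gas depends only on the end states.
For an isothermal ideal gas ΔS_gas = nR ln(P₁/P₂) = 1.96 × 8.314 × ln(130/1010) = -33.4 J/K.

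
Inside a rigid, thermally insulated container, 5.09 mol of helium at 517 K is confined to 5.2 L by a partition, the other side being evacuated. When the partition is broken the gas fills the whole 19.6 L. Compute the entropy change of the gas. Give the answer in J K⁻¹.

No heat is exchanged and no work is done, so the ideal-gas temperature stays constant.
Entropy is a state function; using a reversible isothermal path, ΔS_gas = nR ln(V₂/V₁) = 5.09 × 8.314 × ln(19.6/5.2) = 56.2 J/K.

ΔS_gas = 56.2 J/K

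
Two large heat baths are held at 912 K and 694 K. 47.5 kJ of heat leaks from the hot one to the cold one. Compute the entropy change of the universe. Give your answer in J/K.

ΔS_total = 16.4 J/K

ΔS_hot = −Q/T_H = −47500/912 = -52.08 J/K and ΔS_cold = +Q/T_C = 47500/694 = 68.44 J/K.
ΔS_total = -52.08 + 68.44 = 16.4 J/K, positive as the second law requires.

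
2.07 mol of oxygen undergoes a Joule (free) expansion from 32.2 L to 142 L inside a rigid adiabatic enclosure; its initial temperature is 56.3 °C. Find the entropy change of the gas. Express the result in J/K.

For an ideal gas in free expansion Q = 0 and W = 0, so T is unchanged.
Entropy is a state function; using a reversible isothermal path, ΔS_gas = nR ln(V₂/V₁) = 2.07 × 8.314 × ln(142/32.2) = 25.5 J/K.

ΔS_gas = 25.5 J/K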